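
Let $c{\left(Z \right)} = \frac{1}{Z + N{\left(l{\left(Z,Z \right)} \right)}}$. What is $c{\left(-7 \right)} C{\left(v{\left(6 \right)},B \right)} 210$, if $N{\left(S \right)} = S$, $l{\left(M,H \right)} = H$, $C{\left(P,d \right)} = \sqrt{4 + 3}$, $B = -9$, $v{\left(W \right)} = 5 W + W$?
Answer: $- 15 \sqrt{7} \approx -39.686$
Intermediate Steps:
$v{\left(W \right)} = 6 W$
$C{\left(P,d \right)} = \sqrt{7}$
$c{\left(Z \right)} = \frac{1}{2 Z}$ ($c{\left(Z \right)} = \frac{1}{Z + Z} = \frac{1}{2 Z}$)
$c{\left(-7 \right)} C{\left(v{\left(6 \right)},B \right)} 210 = \frac{1}{2 \left(-7\right)} \sqrt{7} \cdot 210 = \frac{1}{2} \left(- \frac{1}{7}\right) \sqrt{7} \cdot 210 = - \frac{\sqrt{7}}{14} \cdot 210 = - 15 \sqrt{7}$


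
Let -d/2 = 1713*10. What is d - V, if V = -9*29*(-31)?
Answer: -42351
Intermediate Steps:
d = -34260 (d = -3426*10 = -2*17130 = -34260)
V = 8091 (V = -261*(-31) = 8091)
d - V = -34260 - 1*8091 = -34260 - 8091 = -42351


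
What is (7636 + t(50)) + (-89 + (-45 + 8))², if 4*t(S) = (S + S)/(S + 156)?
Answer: 4843497/206 ≈ 23512.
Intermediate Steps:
t(S) = S/(2*(156 + S)) (t(S) = ((S + S)/(S + 156))/4 = ((2*S)/(156 + S))/4 = (2*S/(156 + S))/4 = S/(2*(156 + S)))
(7636 + t(50)) + (-89 + (-45 + 8))² = (7636 + (½)*50/(156 + 50)) + (-89 + (-45 + 8))² = (7636 + (½)*50/206) + (-89 - 37)² = (7636 + (½)*50*(1/206)) + (-126)² = (7636 + 25/206) + 15876 = 1573041/206 + 15876 = 4843497/206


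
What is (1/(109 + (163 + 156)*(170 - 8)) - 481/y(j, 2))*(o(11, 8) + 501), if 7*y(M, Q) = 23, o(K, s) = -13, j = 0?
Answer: -85091001328/1191101 ≈ -71439.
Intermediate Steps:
y(M, Q) = 23/7 (y(M, Q) = (⅐)*23 = 23/7)
(1/(109 + (163 + 156)*(170 - 8)) - 481/y(j, 2))*(o(11, 8) + 501) = (1/(109 + (163 + 156)*(170 - 8)) - 481/23/7)*(-13 + 501) = (1/(109 + 319*162) - 481*7/23)*488 = (1/(109 + 51678) - 3367/23)*488 = (1/51787 - 3367/23)*488 = -174366806/1191101*488 = -85091001328/1191101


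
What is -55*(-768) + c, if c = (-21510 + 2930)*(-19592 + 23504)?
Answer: -72642720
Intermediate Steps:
c = -72684960 (c = -18580*3912 = -72684960)
-55*(-768) + c = -55*(-768) - 72684960 = 42240 - 72684960 = -72642720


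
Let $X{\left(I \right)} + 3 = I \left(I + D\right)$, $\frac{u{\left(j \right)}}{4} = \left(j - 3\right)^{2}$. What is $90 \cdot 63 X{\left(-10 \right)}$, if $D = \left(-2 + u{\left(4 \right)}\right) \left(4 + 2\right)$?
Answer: $-130410$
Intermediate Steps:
$u{\left(j \right)} = 4 \left(-3 + j\right)^{2}$ ($u{\left(j \right)} = 4 \left(j - 3\right)^{2} = 4 \left(-3 + j\right)^{2}$)
$D = 12$ ($D = \left(-2 + 4 \left(-3 + 4\right)^{2}\right) \left(4 + 2\right) = \left(-2 + 4 \cdot 1^{2}\right) 6 = \left(-2 + 4 \cdot 1\right) 6 = \left(-2 + 4\right) 6 = 2 \cdot 6 = 12$)
$X{\left(I \right)} = -3 + I \left(12 + I\right)$ ($X{\left(I \right)} = -3 + I \left(I + 12\right) = -3 + I \left(12 + I\right)$)
$90 \cdot 63 X{\left(-10 \right)} = 90 \cdot 63 \left(-3 + \left(-10\right)^{2} + 12 \left(-10\right)\right) = 5670 \left(-3 + 100 - 120\right) = 5670 \left(-23\right) = -130410$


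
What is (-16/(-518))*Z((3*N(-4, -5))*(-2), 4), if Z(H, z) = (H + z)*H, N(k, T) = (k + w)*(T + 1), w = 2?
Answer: 16896/259 ≈ 65.235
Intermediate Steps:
N(k, T) = (1 + T)*(2 + k) (N(k, T) = (k + 2)*(T + 1) = (2 + k)*(1 + T) = (1 + T)*(2 + k))
Z(H, z) = H*(H + z)
(-16/(-518))*Z((3*N(-4, -5))*(-2), 4) = (-16/(-518))*(((3*(2 - 4 + 2*(-5) - 5*(-4)))*(-2))*((3*(2 - 4 + 2*(-5) - 5*(-4)))*(-2) + 4)) = (-16*(-1/518))*(((3*(2 - 4 - 10 + 20))*(-2))*((3*(2 - 4 - 10 + 20))*(-2) + 4)) = 8*(((3*8)*(-2))*((3*8)*(-2) + 4))/259 = 8*((24*(-2))*(24*(-2) + 4))/259 = 8*(-48*(-48 + 4))/259 = 8*(-48*(-44))/259 = (8/259)*2112 = 16896/259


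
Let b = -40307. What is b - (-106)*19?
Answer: -38293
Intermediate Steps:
b - (-106)*19 = -40307 - (-106)*19 = -40307 - 1*(-2014) = -40307 + 2014 = -38293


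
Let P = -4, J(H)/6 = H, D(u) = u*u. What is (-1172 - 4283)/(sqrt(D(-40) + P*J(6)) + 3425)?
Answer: -18683375/11729169 + 21820*sqrt(91)/11729169 ≈ -1.5752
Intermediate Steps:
D(u) = u**2
J(H) = 6*H
(-1172 - 4283)/(sqrt(D(-40) + P*J(6)) + 3425) = (-1172 - 4283)/(sqrt((-40)**2 - 24*6) + 3425) = -5455/(sqrt(1600 - 4*36) + 3425) = -5455/(sqrt(1600 - 144) + 3425) = -5455/(sqrt(1456) + 3425) = -5455/(4*sqrt(91) + 3425) = -5455/(3425 + 4*sqrt(91))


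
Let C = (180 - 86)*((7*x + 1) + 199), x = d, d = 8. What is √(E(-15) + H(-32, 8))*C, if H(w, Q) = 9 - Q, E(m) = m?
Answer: 24064*I*√14 ≈ 90039.0*I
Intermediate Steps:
x = 8
C = 24064 (C = (180 - 86)*((7*8 + 1) + 199) = 94*((56 + 1) + 199) = 94*(57 + 199) = 94*256 = 24064)
√(E(-15) + H(-32, 8))*C = √(-15 + (9 - 1*8))*24064 = √(-15 + (9 - 8))*24064 = √(-15 + 1)*24064 = √(-14)*24064 = (I*√14)*24064 = 24064*I*√14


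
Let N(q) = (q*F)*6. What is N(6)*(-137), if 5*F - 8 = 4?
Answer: -59184/5 ≈ -11837.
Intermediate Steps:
F = 12/5 (F = 8/5 + (⅕)*4 = 8/5 + ⅘ = 12/5 ≈ 2.4000)
N(q) = 72*q/5 (N(q) = (q*(12/5))*6 = (12*q/5)*6 = 72*q/5)
N(6)*(-137) = ((72/5)*6)*(-137) = (432/5)*(-137) = -59184/5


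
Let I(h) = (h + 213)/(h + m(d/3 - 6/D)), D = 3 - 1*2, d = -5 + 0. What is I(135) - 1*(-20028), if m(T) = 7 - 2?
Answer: 701067/35 ≈ 20031.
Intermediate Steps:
d = -5
D = 1 (D = 3 - 2 = 1)
m(T) = 5
I(h) = (213 + h)/(5 + h) (I(h) = (h + 213)/(h + 5) = (213 + h)/(5 + h))
I(135) - 1*(-20028) = (213 + 135)/(5 + 135) - 1*(-20028) = 348/140 + 20028 = (1/140)*348 + 20028 = 87/35 + 20028 = 701067/35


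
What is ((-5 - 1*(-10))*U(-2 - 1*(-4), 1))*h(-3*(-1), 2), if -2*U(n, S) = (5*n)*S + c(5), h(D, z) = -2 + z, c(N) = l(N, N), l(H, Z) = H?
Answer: 0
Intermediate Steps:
c(N) = N
U(n, S) = -5/2 - 5*S*n/2 (U(n, S) = -((5*n)*S + 5)/2 = -(5*S*n + 5)/2 = -(5 + 5*S*n)/2 = -5/2 - 5*S*n/2)
((-5 - 1*(-10))*U(-2 - 1*(-4), 1))*h(-3*(-1), 2) = ((-5 - 1*(-10))*(-5/2 - 5/2*1*(-2 - 1*(-4))))*(-2 + 2) = ((-5 + 10)*(-5/2 - 5/2*1*(-2 + 4)))*0 = (5*(-5/2 - 5/2*1*2))*0 = (5*(-5/2 - 5))*0 = (5*(-15/2))*0 = -75/2*0 = 0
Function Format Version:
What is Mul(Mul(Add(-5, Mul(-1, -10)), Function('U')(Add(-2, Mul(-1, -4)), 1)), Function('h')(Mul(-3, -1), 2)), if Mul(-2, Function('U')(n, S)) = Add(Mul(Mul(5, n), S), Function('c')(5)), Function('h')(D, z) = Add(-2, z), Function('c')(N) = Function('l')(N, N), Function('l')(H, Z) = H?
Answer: 0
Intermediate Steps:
Function('c')(N) = N
Function('U')(n, S) = Add(Rational(-5, 2), Mul(Rational(-5, 2), S, n)) (Function('U')(n, S) = Mul(Rational(-1, 2), Add(Mul(Mul(5, n), S), 5)) = Mul(Rational(-1, 2), Add(Mul(5, S, n), 5)) = Mul(Rational(-1, 2), Add(5, Mul(5, S, n))) = Add(Rational(-5, 2), Mul(Rational(-5, 2), S, n)))
Mul(Mul(Add(-5, Mul(-1, -10)), Function('U')(Add(-2, Mul(-1, -4)), 1)), Function('h')(Mul(-3, -1), 2)) = Mul(Mul(Add(-5, Mul(-1, -10)), Add(Rational(-5, 2), Mul(Rational(-5, 2), 1, Add(-2, Mul(-1, -4))))), Add(-2, 2)) = Mul(Mul(Add(-5, 10), Add(Rational(-5, 2), Mul(Rational(-5, 2), 1, Add(-2, 4)))), 0) = Mul(Mul(5, Add(Rational(-5, 2), Mul(Rational(-5, 2), 1, 2))), 0) = Mul(Mul(5, Add(Rational(-5, 2), -5)), 0) = Mul(Mul(5, Rational(-15, 2)), 0) = Mul(Rational(-75, 2), 0) = 0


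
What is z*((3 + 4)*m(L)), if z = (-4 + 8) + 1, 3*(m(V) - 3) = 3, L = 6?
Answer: 140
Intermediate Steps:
m(V) = 4 (m(V) = 3 + (1/3)*3 = 3 + 1 = 4)
z = 5 (z = 4 + 1 = 5)
z*((3 + 4)*m(L)) = 5*((3 + 4)*4) = 5*(7*4) = 5*28 = 140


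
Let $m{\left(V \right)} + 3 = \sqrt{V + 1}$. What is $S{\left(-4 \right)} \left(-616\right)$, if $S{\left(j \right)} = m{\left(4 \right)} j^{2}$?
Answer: $29568 - 9856 \sqrt{5} \approx 7529.3$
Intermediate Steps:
$m{\left(V \right)} = -3 + \sqrt{1 + V}$ ($m{\left(V \right)} = -3 + \sqrt{V + 1} = -3 + \sqrt{1 + V}$)
$S{\left(j \right)} = j^{2} \left(-3 + \sqrt{5}\right)$ ($S{\left(j \right)} = \left(-3 + \sqrt{1 + 4}\right) j^{2} = \left(-3 + \sqrt{5}\right) j^{2} = j^{2} \left(-3 + \sqrt{5}\right)$)
$S{\left(-4 \right)} \left(-616\right) = \left(-4\right)^{2} \left(-3 + \sqrt{5}\right) \left(-616\right) = 16 \left(-3 + \sqrt{5}\right) \left(-616\right) = \left(-48 + 16 \sqrt{5}\right) \left(-616\right) = 29568 - 9856 \sqrt{5}$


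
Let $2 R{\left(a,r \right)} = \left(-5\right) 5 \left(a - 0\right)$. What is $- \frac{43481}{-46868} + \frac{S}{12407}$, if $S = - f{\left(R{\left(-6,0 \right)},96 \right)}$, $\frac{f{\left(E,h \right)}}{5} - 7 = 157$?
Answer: $\frac{501037007}{581491276} \approx 0.86164$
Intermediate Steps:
$R{\left(a,r \right)} = - \frac{25 a}{2}$ ($R{\left(a,r \right)} = \frac{\left(-5\right) 5 \left(a - 0\right)}{2} = \frac{\left(-25\right) \left(a + 0\right)}{2} = \frac{\left(-25\right) a}{2} = - \frac{25 a}{2}$)
$f{\left(E,h \right)} = 820$ ($f{\left(E,h \right)} = 35 + 5 \cdot 157 = 35 + 785 = 820$)
$S = -820$ ($S = \left(-1\right) 820 = -820$)
$- \frac{43481}{-46868} + \frac{S}{12407} = - \frac{43481}{-46868} - \frac{820}{12407} = \left(-43481\right) \left(- \frac{1}{46868}\right) - \frac{820}{12407} = \frac{43481}{46868} - \frac{820}{12407} = \frac{501037007}{581491276}$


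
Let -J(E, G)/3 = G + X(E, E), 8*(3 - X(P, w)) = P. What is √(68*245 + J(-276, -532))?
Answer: √72574/2 ≈ 134.70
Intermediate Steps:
X(P, w) = 3 - P/8
J(E, G) = -9 - 3*G + 3*E/8 (J(E, G) = -3*(G + (3 - E/8)) = -3*(3 + G - E/8) = -9 - 3*G + 3*E/8)
√(68*245 + J(-276, -532)) = √(68*245 + (-9 - 3*(-532) + (3/8)*(-276))) = √(16660 + (-9 + 1596 - 207/2)) = √(16660 + 2967/2) = √(36287/2) = √72574/2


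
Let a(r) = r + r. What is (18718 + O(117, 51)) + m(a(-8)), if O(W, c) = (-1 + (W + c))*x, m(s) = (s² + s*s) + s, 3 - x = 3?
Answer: 19214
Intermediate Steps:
x = 0 (x = 3 - 1*3 = 3 - 3 = 0)
a(r) = 2*r
m(s) = s + 2*s² (m(s) = (s² + s²) + s = 2*s² + s = s + 2*s²)
O(W, c) = 0 (O(W, c) = (-1 + (W + c))*0 = (-1 + W + c)*0 = 0)
(18718 + O(117, 51)) + m(a(-8)) = (18718 + 0) + (2*(-8))*(1 + 2*(2*(-8))) = 18718 - 16*(1 + 2*(-16)) = 18718 - 16*(1 - 32) = 18718 - 16*(-31) = 18718 + 496 = 19214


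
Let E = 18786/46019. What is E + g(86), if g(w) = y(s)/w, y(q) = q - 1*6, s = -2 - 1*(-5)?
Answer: 1477539/3957634 ≈ 0.37334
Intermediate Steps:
s = 3 (s = -2 + 5 = 3)
y(q) = -6 + q (y(q) = q - 6 = -6 + q)
g(w) = -3/w (g(w) = (-6 + 3)/w = -3/w)
E = 18786/46019 (E = 18786*(1/46019) = 18786/46019 ≈ 0.40822)
E + g(86) = 18786/46019 - 3/86 = 1477539/3957634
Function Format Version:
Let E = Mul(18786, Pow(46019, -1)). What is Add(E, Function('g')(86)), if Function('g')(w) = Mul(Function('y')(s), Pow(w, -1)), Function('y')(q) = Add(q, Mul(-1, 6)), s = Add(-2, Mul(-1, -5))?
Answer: Rational(1477539, 3957634) ≈ 0.37334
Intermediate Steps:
s = 3 (s = Add(-2, 5) = 3)
Function('y')(q) = Add(-6, q) (Function('y')(q) = Add(q, -6) = Add(-6, q))
Function('g')(w) = Mul(-3, Pow(w, -1)) (Function('g')(w) = Mul(Add(-6, 3), Pow(w, -1)) = Mul(-3, Pow(w, -1)))
E = Rational(18786, 46019) (E = Mul(18786, Rational(1, 46019)) = Rational(18786, 46019) ≈ 0.40822)
Add(E, Function('g')(86)) = Add(Rational(18786, 46019), Mul(-3, Pow(86, -1))) = Add(Rational(18786, 46019), Mul(-3, Rational(1, 86))) = Add(Rational(18786, 46019), Rational(-3, 86)) = Rational(1477539, 3957634)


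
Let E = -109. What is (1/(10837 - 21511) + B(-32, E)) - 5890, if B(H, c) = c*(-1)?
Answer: -61706395/10674 ≈ -5781.0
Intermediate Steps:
B(H, c) = -c
(1/(10837 - 21511) + B(-32, E)) - 5890 = (1/(10837 - 21511) - 1*(-109)) - 5890 = (1/(-10674) + 109) - 5890 = (-1/10674 + 109) - 5890 = 1163465/10674 - 5890 = -61706395/10674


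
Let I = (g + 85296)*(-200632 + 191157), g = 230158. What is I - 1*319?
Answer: -2988926969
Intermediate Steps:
I = -2988926650 (I = (230158 + 85296)*(-200632 + 191157) = 315454*(-9475) = -2988926650)
I - 1*319 = -2988926650 - 1*319 = -2988926650 - 319 = -2988926969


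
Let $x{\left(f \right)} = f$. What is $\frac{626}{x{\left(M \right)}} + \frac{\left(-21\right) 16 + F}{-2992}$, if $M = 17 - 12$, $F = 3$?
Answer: $\frac{1874657}{14960} \approx 125.31$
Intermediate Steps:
$M = 5$ ($M = 17 - 12 = 5$)
$\frac{626}{x{\left(M \right)}} + \frac{\left(-21\right) 16 + F}{-2992} = \frac{626}{5} + \frac{\left(-21\right) 16 + 3}{-2992} = 626 \cdot \frac{1}{5} + \left(-336 + 3\right) \left(- \frac{1}{2992}\right) = \frac{626}{5} - - \frac{333}{2992} = \frac{626}{5} + \frac{333}{2992} = \frac{1874657}{14960}$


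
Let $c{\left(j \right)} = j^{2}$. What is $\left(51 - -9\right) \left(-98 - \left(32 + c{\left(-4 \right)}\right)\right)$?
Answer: $-8760$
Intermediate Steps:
$\left(51 - -9\right) \left(-98 - \left(32 + c{\left(-4 \right)}\right)\right) = \left(51 - -9\right) \left(-98 - 48\right) = \left(51 + 9\right) \left(-98 - 48\right) = 60 \left(-98 - 48\right) = 60 \left(-146\right) = -8760$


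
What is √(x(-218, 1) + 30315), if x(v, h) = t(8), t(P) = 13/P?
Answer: √485066/4 ≈ 174.12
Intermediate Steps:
x(v, h) = 13/8
√(x(-218, 1) + 30315) = √(13/8 + 30315) = √(242533/8) = √485066/4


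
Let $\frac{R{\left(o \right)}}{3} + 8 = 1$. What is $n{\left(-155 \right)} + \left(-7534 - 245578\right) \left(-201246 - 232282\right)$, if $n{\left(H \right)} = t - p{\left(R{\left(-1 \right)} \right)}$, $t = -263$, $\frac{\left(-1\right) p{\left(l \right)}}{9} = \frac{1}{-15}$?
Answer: $\frac{548655694362}{5} \approx 1.0973 \cdot 10^{11}$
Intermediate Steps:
$R{\left(o \right)} = -21$ ($R{\left(o \right)} = -24 + 3 \cdot 1 = -24 + 3 = -21$)
$p{\left(l \right)} = \frac{3}{5}$ ($p{\left(l \right)} = - \frac{9}{-15} = \left(-9\right) \left(- \frac{1}{15}\right) = \frac{3}{5}$)
$n{\left(H \right)} = - \frac{1318}{5}$ ($n{\left(H \right)} = -263 - \frac{3}{5} = - \frac{1318}{5}$)
$n{\left(-155 \right)} + \left(-7534 - 245578\right) \left(-201246 - 232282\right) = - \frac{1318}{5} + \left(-7534 - 245578\right) \left(-201246 - 232282\right) = - \frac{1318}{5} - -109731139136 = - \frac{1318}{5} + 109731139136 = \frac{548655694362}{5}$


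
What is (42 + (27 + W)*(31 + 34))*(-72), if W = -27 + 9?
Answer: -45144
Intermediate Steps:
W = -18
(42 + (27 + W)*(31 + 34))*(-72) = (42 + (27 - 18)*(31 + 34))*(-72) = (42 + 9*65)*(-72) = (42 + 585)*(-72) = 627*(-72) = -45144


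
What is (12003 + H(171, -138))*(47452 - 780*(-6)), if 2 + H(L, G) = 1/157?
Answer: 98224924856/157 ≈ 6.2564e+8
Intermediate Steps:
H(L, G) = -313/157 (H(L, G) = -2 + 1/157 = -313/157)
(12003 + H(171, -138))*(47452 - 780*(-6)) = (12003 - 313/157)*(47452 - 780*(-6)) = 1884158*(47452 + 4680)/157 = (1884158/157)*52132 = 98224924856/157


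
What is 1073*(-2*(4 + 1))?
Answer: -10730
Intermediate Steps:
1073*(-2*(4 + 1)) = 1073*(-2*5) = 1073*(-10) = -10730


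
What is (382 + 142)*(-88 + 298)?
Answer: 110040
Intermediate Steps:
(382 + 142)*(-88 + 298) = 524*210 = 110040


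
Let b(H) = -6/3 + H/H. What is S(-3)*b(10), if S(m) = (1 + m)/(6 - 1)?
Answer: ⅖ ≈ 0.40000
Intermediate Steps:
b(H) = -1 (b(H) = -6*⅓ + 1 = -2 + 1 = -1)
S(m) = ⅕ + m/5 (S(m) = (1 + m)/5 = (1 + m)*(⅕) = ⅕ + m/5)
S(-3)*b(10) = (⅕ + (⅕)*(-3))*(-1) = (⅕ - ⅗)*(-1) = -⅖*(-1) = ⅖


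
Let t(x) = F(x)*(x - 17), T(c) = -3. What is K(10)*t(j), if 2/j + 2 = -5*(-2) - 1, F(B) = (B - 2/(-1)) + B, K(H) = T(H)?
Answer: 6318/49 ≈ 128.94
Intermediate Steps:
K(H) = -3
F(B) = 2 + 2*B (F(B) = (B - 2*(-1)) + B = (B + 2) + B = (2 + B) + B = 2 + 2*B)
j = 2/7 (j = 2/(-2 + (-5*(-2) - 1)) = 2/(-2 + (10 - 1)) = 2/(-2 + 9) = 2/7 ≈ 0.28571)
t(x) = (-17 + x)*(2 + 2*x) (t(x) = (2 + 2*x)*(x - 17) = (2 + 2*x)*(-17 + x) = (-17 + x)*(2 + 2*x))
K(10)*t(j) = -6*(1 + 2/7)*(-17 + 2/7) = -6*9*(-117)/(7*7) = -3*(-2106/49) = 6318/49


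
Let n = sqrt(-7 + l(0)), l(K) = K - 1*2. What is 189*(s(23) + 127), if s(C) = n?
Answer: 24003 + 567*I ≈ 24003.0 + 567.0*I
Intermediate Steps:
l(K) = -2 + K (l(K) = K - 2 = -2 + K)
n = 3*I (n = sqrt(-7 + (-2 + 0)) = sqrt(-7 - 2) = sqrt(-9) = 3*I ≈ 3.0*I)
s(C) = 3*I
189*(s(23) + 127) = 189*(3*I + 127) = 189*(127 + 3*I) = 24003 + 567*I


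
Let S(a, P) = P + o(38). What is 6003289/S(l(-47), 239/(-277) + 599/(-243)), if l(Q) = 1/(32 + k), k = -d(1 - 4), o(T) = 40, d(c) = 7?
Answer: 404087385879/2468440 ≈ 1.6370e+5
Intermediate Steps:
k = -7 (k = -1*7 = -7)
l(Q) = 1/25 (l(Q) = 1/(32 - 7) = 1/25)
S(a, P) = 40 + P (S(a, P) = P + 40 = 40 + P)
6003289/S(l(-47), 239/(-277) + 599/(-243)) = 6003289/(40 + (239/(-277) + 599/(-243))) = 6003289/(40 + (239*(-1/277) + 599*(-1/243))) = 6003289/(40 + (-239/277 - 599/243)) = 6003289/(40 - 224000/67311) = 6003289/(2468440/67311) = 6003289*(67311/2468440) = 404087385879/2468440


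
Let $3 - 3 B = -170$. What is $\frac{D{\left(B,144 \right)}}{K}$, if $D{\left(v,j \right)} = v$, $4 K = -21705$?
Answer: $- \frac{692}{65115} \approx -0.010627$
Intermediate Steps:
$B = \frac{173}{3}$ ($B = 1 - - \frac{170}{3} = 1 + \frac{170}{3} = \frac{173}{3} \approx 57.667$)
$K = - \frac{21705}{4}$ ($K = \frac{1}{4} \left(-21705\right) = - \frac{21705}{4} \approx -5426.3$)
$\frac{D{\left(B,144 \right)}}{K} = \frac{173}{3 \left(- \frac{21705}{4}\right)} = \frac{173}{3} \left(- \frac{4}{21705}\right) = - \frac{692}{65115}$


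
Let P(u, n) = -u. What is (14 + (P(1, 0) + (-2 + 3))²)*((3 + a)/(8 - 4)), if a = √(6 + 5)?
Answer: 21/2 + 7*√11/2 ≈ 22.108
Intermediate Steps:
a = √11 ≈ 3.3166
(14 + (P(1, 0) + (-2 + 3))²)*((3 + a)/(8 - 4)) = (14 + (-1*1 + (-2 + 3))²)*((3 + √11)/(8 - 4)) = (14 + (-1 + 1)²)*((3 + √11)/4) = (14 + 0²)*((3 + √11)*(¼)) = (14 + 0)*(¾ + √11/4) = 14*(¾ + √11/4) = 21/2 + 7*√11/2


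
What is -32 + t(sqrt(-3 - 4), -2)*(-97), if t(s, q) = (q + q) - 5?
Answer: 841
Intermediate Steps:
t(s, q) = -5 + 2*q (t(s, q) = 2*q - 5 = -5 + 2*q)
-32 + t(sqrt(-3 - 4), -2)*(-97) = -32 + (-5 + 2*(-2))*(-97) = -32 + (-5 - 4)*(-97) = -32 - 9*(-97) = -32 + 873 = 841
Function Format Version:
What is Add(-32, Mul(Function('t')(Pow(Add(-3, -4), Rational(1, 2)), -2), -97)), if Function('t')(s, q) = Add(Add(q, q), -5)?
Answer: 841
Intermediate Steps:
Function('t')(s, q) = Add(-5, Mul(2, q)) (Function('t')(s, q) = Add(Mul(2, q), -5) = Add(-5, Mul(2, q)))
Add(-32, Mul(Function('t')(Pow(Add(-3, -4), Rational(1, 2)), -2), -97)) = Add(-32, Mul(Add(-5, Mul(2, -2)), -97)) = Add(-32, Mul(Add(-5, -4), -97)) = Add(-32, Mul(-9, -97)) = Add(-32, 873) = 841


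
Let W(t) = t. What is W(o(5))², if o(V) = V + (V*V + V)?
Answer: 1225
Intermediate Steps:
o(V) = V² + 2*V (o(V) = V + (V² + V) = V + (V + V²) = V² + 2*V)
W(o(5))² = (5*(2 + 5))² = (5*7)² = 35² = 1225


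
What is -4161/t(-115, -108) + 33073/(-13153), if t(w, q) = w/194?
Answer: 10613745407/1512595 ≈ 7016.9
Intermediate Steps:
t(w, q) = w/194 (t(w, q) = w*(1/194) = w/194)
-4161/t(-115, -108) + 33073/(-13153) = -4161/((1/194)*(-115)) + 33073/(-13153) = -4161/(-115/194) + 33073*(-1/13153) = -4161*(-194/115) - 33073/13153 = 807234/115 - 33073/13153 = 10613745407/1512595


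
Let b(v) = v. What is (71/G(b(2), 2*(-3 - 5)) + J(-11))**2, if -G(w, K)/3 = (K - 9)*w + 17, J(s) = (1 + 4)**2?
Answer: 6482116/9801 ≈ 661.37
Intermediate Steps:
J(s) = 25 (J(s) = 5**2 = 25)
G(w, K) = -51 - 3*w*(-9 + K) (G(w, K) = -3*((K - 9)*w + 17) = -3*((-9 + K)*w + 17) = -3*(w*(-9 + K) + 17) = -3*(17 + w*(-9 + K)) = -51 - 3*w*(-9 + K))
(71/G(b(2), 2*(-3 - 5)) + J(-11))**2 = (71/(-51 + 27*2 - 3*2*(-3 - 5)*2) + 25)**2 = (71/(-51 + 54 - 3*2*(-8)*2) + 25)**2 = (71/(-51 + 54 - 3*(-16)*2) + 25)**2 = (71/(-51 + 54 + 96) + 25)**2 = (71/99 + 25)**2 = (2546/99)**2 = 6482116/9801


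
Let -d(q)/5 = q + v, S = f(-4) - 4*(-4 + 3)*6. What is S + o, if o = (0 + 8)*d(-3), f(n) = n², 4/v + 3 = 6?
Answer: 320/3 ≈ 106.67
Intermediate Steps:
v = 4/3 (v = 4/(-3 + 6) = 4/3 ≈ 1.3333)
S = 40 (S = (-4)² - 4*(-4 + 3)*6 = 16 - (-4)*6 = 16 - 4*(-6) = 16 + 24 = 40)
d(q) = -20/3 - 5*q (d(q) = -5*(q + 4/3) = -5*(4/3 + q) = -20/3 - 5*q)
o = 200/3 (o = (0 + 8)*(-20/3 - 5*(-3)) = 8*(-20/3 + 15) = 8*(25/3) = 200/3 ≈ 66.667)
S + o = 40 + 200/3 = 320/3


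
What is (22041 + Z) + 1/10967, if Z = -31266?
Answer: -101170574/10967 ≈ -9225.0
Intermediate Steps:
(22041 + Z) + 1/10967 = (22041 - 31266) + 1/10967 = -9225 + 1/10967 = -101170574/10967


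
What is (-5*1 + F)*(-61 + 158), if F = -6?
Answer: -1067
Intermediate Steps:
(-5*1 + F)*(-61 + 158) = (-5*1 - 6)*(-61 + 158) = (-5 - 6)*97 = -11*97 = -1067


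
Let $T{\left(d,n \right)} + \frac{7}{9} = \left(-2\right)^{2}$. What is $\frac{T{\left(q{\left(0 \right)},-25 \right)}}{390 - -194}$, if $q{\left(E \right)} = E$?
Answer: $\frac{29}{5256} \approx 0.0055175$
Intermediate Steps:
$T{\left(d,n \right)} = \frac{29}{9}$ ($T{\left(d,n \right)} = - \frac{7}{9} + \left(-2\right)^{2} = - \frac{7}{9} + 4 = \frac{29}{9}$)
$\frac{T{\left(q{\left(0 \right)},-25 \right)}}{390 - -194} = \frac{29}{9 \left(390 - -194\right)} = \frac{29}{9 \left(390 + 194\right)} = \frac{29}{9 \cdot 584} = \frac{29}{9} \cdot \frac{1}{584} = \frac{29}{5256}$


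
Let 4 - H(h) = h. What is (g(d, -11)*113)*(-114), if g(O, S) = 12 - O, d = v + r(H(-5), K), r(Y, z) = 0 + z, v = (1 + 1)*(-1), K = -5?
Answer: -244758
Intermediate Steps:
H(h) = 4 - h
v = -2 (v = 2*(-1) = -2)
r(Y, z) = z
d = -7 (d = -2 - 5 = -7)
(g(d, -11)*113)*(-114) = ((12 - 1*(-7))*113)*(-114) = ((12 + 7)*113)*(-114) = (19*113)*(-114) = 2147*(-114) = -244758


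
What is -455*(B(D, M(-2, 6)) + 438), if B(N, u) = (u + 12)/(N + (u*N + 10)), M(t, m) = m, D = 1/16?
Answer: -33412470/167 ≈ -2.0007e+5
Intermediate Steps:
D = 1/16 ≈ 0.062500
B(N, u) = (12 + u)/(10 + N + N*u) (B(N, u) = (12 + u)/(N + (N*u + 10)) = (12 + u)/(N + (10 + N*u)) = (12 + u)/(10 + N + N*u))
-455*(B(D, M(-2, 6)) + 438) = -455*((12 + 6)/(10 + 1/16 + (1/16)*6) + 438) = -455*(18/(10 + 1/16 + 3/8) + 438) = -455*(18/(167/16) + 438) = -455*((16/167)*18 + 438) = -455*(288/167 + 438) = -455*73434/167 = -33412470/167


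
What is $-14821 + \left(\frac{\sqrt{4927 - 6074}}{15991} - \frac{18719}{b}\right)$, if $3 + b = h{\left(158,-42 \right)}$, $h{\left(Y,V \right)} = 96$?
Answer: $- \frac{1397072}{93} + \frac{i \sqrt{1147}}{15991} \approx -15022.0 + 0.0021179 i$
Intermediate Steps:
$b = 93$ ($b = -3 + 96 = 93$)
$-14821 + \left(\frac{\sqrt{4927 - 6074}}{15991} - \frac{18719}{b}\right) = -14821 + \left(\frac{\sqrt{4927 - 6074}}{15991} - \frac{18719}{93}\right) = -14821 + \left(\sqrt{-1147} \cdot \frac{1}{15991} - \frac{18719}{93}\right) = -14821 - \left(\frac{18719}{93} - i \sqrt{1147} \cdot \frac{1}{15991}\right) = -14821 - \left(\frac{18719}{93} - \frac{i \sqrt{1147}}{15991}\right) = - \frac{1397072}{93} + \frac{i \sqrt{1147}}{15991}$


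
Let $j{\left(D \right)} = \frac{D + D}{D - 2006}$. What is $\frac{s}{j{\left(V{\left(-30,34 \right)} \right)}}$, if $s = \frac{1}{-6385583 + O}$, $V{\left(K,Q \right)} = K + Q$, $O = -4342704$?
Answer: $\frac{1001}{42913148} \approx 2.3326 \cdot 10^{-5}$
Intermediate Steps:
$s = - \frac{1}{10728287}$ ($s = \frac{1}{-6385583 - 4342704} = \frac{1}{-10728287} = - \frac{1}{10728287} \approx -9.3211 \cdot 10^{-8}$)
$j{\left(D \right)} = \frac{2 D}{-2006 + D}$
$\frac{s}{j{\left(V{\left(-30,34 \right)} \right)}} = - \frac{1}{10728287 \frac{2 \left(-30 + 34\right)}{-2006 + \left(-30 + 34\right)}} = - \frac{1}{10728287 \cdot 2 \cdot 4 \frac{1}{-2006 + 4}} = - \frac{1}{10728287 \cdot 2 \cdot 4 \frac{1}{-2002}} = - \frac{1}{10728287 \cdot 2 \cdot 4 \left(- \frac{1}{2002}\right)} = - \frac{1}{10728287 \left(- \frac{4}{1001}\right)} = \left(- \frac{1}{10728287}\right) \left(- \frac{1001}{4}\right) = \frac{1001}{42913148}$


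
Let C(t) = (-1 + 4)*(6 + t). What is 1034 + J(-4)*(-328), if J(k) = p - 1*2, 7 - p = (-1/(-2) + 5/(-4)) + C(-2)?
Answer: 3084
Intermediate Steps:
C(t) = 18 + 3*t (C(t) = 3*(6 + t) = 18 + 3*t)
p = -17/4 (p = 7 - ((-1/(-2) + 5/(-4)) + (18 + 3*(-2))) = 7 - ((-1*(-½) + 5*(-¼)) + (18 - 6)) = 7 - ((½ - 5/4) + 12) = 7 - (-¾ + 12) = 7 - 1*45/4 = 7 - 45/4 = -17/4 ≈ -4.2500)
J(k) = -25/4 (J(k) = -17/4 - 1*2 = -17/4 - 2 = -25/4)
1034 + J(-4)*(-328) = 1034 - 25/4*(-328) = 1034 + 2050 = 3084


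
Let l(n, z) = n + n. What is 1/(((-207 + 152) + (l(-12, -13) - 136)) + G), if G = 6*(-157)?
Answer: -1/1157 ≈ -0.00086430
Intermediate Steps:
l(n, z) = 2*n
G = -942
1/(((-207 + 152) + (l(-12, -13) - 136)) + G) = 1/(((-207 + 152) + (2*(-12) - 136)) - 942) = 1/((-55 + (-24 - 136)) - 942) = 1/((-55 - 160) - 942) = 1/(-215 - 942) = 1/(-1157) = -1/1157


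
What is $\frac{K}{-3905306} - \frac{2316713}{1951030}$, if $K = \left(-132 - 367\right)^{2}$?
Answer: $- \frac{2383320400052}{1904842291295} \approx -1.2512$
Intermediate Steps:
$K = 249001$ ($K = \left(-499\right)^{2} = 249001$)
$\frac{K}{-3905306} - \frac{2316713}{1951030} = \frac{249001}{-3905306} - \frac{2316713}{1951030} = 249001 \left(- \frac{1}{3905306}\right) - \frac{2316713}{1951030} = - \frac{249001}{3905306} - \frac{2316713}{1951030} = - \frac{2383320400052}{1904842291295}$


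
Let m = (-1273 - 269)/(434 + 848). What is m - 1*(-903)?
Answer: 578052/641 ≈ 901.80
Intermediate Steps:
m = -771/641 (m = -1542/1282 = -1542*1/1282 = -771/641 ≈ -1.2028)
m - 1*(-903) = -771/641 - 1*(-903) = -771/641 + 903 = 578052/641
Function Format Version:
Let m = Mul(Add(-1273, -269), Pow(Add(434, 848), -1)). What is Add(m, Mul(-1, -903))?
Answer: Rational(578052, 641) ≈ 901.80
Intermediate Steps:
m = Rational(-771, 641) (m = Mul(-1542, Pow(1282, -1)) = Mul(-1542, Rational(1, 1282)) = Rational(-771, 641) ≈ -1.2028)
Add(m, Mul(-1, -903)) = Add(Rational(-771, 641), Mul(-1, -903)) = Add(Rational(-771, 641), 903) = Rational(578052, 641)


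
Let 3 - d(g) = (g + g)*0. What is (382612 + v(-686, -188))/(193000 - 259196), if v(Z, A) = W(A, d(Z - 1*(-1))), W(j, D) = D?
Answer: -382615/66196 ≈ -5.7800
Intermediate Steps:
d(g) = 3 (d(g) = 3 - (g + g)*0 = 3 - 2*g*0 = 3 - 1*0 = 3 + 0 = 3)
v(Z, A) = 3
(382612 + v(-686, -188))/(193000 - 259196) = (382612 + 3)/(193000 - 259196) = 382615/(-66196) = 382615*(-1/66196) = -382615/66196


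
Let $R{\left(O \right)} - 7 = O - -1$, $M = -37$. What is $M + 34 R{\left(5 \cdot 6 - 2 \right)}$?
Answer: $1187$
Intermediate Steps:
$R{\left(O \right)} = 8 + O$ ($R{\left(O \right)} = 7 + \left(O - -1\right) = 7 + \left(O + 1\right) = 7 + \left(1 + O\right) = 8 + O$)
$M + 34 R{\left(5 \cdot 6 - 2 \right)} = -37 + 34 \left(8 + \left(5 \cdot 6 - 2\right)\right) = -37 + 34 \left(8 + \left(30 - 2\right)\right) = -37 + 34 \left(8 + 28\right) = -37 + 34 \cdot 36 = -37 + 1224 = 1187$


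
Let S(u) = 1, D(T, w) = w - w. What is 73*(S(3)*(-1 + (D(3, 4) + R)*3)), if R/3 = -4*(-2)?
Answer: 5183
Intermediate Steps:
D(T, w) = 0
R = 24 (R = 3*(-4*(-2)) = 3*8 = 24)
73*(S(3)*(-1 + (D(3, 4) + R)*3)) = 73*(1*(-1 + (0 + 24)*3)) = 73*(1*(-1 + 24*3)) = 73*(1*(-1 + 72)) = 73*(1*71) = 73*71 = 5183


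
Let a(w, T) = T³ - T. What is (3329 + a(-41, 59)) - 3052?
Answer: 205597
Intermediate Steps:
(3329 + a(-41, 59)) - 3052 = (3329 + (59³ - 1*59)) - 3052 = (3329 + (205379 - 59)) - 3052 = (3329 + 205320) - 3052 = 208649 - 3052 = 205597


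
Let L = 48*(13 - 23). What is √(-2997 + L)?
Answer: I*√3477 ≈ 58.966*I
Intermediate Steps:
L = -480 (L = 48*(-10) = -480)
√(-2997 + L) = √(-2997 - 480) = √(-3477) = I*√3477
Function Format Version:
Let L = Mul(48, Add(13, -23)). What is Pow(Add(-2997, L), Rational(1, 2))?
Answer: Mul(I, Pow(3477, Rational(1, 2))) ≈ Mul(58.966, I)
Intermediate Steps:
L = -480 (L = Mul(48, -10) = -480)
Pow(Add(-2997, L), Rational(1, 2)) = Pow(Add(-2997, -480), Rational(1, 2)) = Pow(-3477, Rational(1, 2)) = Mul(I, Pow(3477, Rational(1, 2)))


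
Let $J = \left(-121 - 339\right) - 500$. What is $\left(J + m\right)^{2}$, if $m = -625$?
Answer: $2512225$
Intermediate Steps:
$J = -960$ ($J = \left(-121 - 339\right) - 500 = -460 - 500 = -960$)
$\left(J + m\right)^{2} = \left(-960 - 625\right)^{2} = \left(-1585\right)^{2} = 2512225$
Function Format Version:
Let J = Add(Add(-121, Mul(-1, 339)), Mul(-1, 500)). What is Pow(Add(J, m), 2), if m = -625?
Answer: 2512225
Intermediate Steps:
J = -960 (J = Add(Add(-121, -339), -500) = Add(-460, -500) = -960)
Pow(Add(J, m), 2) = Pow(Add(-960, -625), 2) = Pow(-1585, 2) = 2512225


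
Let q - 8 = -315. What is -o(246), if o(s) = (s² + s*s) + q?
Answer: -120725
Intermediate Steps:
q = -307 (q = 8 - 315 = -307)
o(s) = -307 + 2*s² (o(s) = (s² + s*s) - 307 = (s² + s²) - 307 = 2*s² - 307 = -307 + 2*s²)
-o(246) = -(-307 + 2*246²) = -(-307 + 2*60516) = -(-307 + 121032) = -1*120725 = -120725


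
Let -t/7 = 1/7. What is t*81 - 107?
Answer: -188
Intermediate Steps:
t = -1 (t = -7/7 = -7*1/7 = -1)
t*81 - 107 = -1*81 - 107 = -81 - 107 = -188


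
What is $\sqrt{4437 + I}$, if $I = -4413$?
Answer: $2 \sqrt{6} \approx 4.899$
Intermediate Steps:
$\sqrt{4437 + I} = \sqrt{4437 - 4413} = \sqrt{24} = 2 \sqrt{6}$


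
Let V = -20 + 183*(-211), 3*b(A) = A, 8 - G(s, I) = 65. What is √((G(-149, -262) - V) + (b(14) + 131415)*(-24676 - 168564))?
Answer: 2*I*√57139870074/3 ≈ 1.5936e+5*I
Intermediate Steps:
G(s, I) = -57 (G(s, I) = 8 - 1*65 = 8 - 65 = -57)
b(A) = A/3
V = -38633 (V = -20 - 38613 = -38633)
√((G(-149, -262) - V) + (b(14) + 131415)*(-24676 - 168564)) = √((-57 - 1*(-38633)) + ((⅓)*14 + 131415)*(-24676 - 168564)) = √((-57 + 38633) + (14/3 + 131415)*(-193240)) = √(38576 + (394259/3)*(-193240)) = √(38576 - 76186609160/3) = √(-76186493432/3) = 2*I*√57139870074/3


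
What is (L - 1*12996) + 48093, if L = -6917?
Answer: 28180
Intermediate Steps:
(L - 1*12996) + 48093 = (-6917 - 1*12996) + 48093 = (-6917 - 12996) + 48093 = -19913 + 48093 = 28180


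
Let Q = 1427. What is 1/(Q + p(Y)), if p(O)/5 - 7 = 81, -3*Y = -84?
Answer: 1/1867 ≈ 0.00053562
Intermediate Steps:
Y = 28 (Y = -⅓*(-84) = 28)
p(O) = 440 (p(O) = 35 + 5*81 = 35 + 405 = 440)
1/(Q + p(Y)) = 1/(1427 + 440) = 1/1867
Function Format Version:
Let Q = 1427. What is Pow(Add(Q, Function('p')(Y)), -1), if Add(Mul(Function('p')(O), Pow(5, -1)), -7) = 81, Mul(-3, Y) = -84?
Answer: Rational(1, 1867) ≈ 0.00053562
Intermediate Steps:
Y = 28 (Y = Mul(Rational(-1, 3), -84) = 28)
Function('p')(O) = 440 (Function('p')(O) = Add(35, Mul(5, 81)) = Add(35, 405) = 440)
Pow(Add(Q, Function('p')(Y)), -1) = Pow(Add(1427, 440), -1) = Pow(1867, -1) = Rational(1, 1867)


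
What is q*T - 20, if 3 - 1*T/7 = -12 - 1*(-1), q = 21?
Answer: 2038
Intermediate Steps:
T = 98 (T = 21 - 7*(-12 - 1*(-1)) = 21 - 7*(-12 + 1) = 21 - 7*(-11) = 21 + 77 = 98)
q*T - 20 = 21*98 - 20 = 2058 - 20 = 2038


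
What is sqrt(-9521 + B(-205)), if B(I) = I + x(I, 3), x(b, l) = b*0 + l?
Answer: I*sqrt(9723) ≈ 98.605*I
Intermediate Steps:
x(b, l) = l (x(b, l) = 0 + l = l)
B(I) = 3 + I (B(I) = I + 3 = 3 + I)
sqrt(-9521 + B(-205)) = sqrt(-9521 + (3 - 205)) = sqrt(-9521 - 202) = sqrt(-9723) = I*sqrt(9723)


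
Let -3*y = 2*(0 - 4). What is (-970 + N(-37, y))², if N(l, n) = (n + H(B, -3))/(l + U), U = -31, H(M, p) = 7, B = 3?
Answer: 39167972281/41616 ≈ 9.4118e+5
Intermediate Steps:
y = 8/3 (y = -2*(0 - 4)/3 = -2*(-4)/3 = -⅓*(-8) = 8/3 ≈ 2.6667)
N(l, n) = (7 + n)/(-31 + l) (N(l, n) = (n + 7)/(l - 31) = (7 + n)/(-31 + l))
(-970 + N(-37, y))² = (-970 + (7 + 8/3)/(-31 - 37))² = (-970 + (29/3)/(-68))² = (-970 - 1/68*29/3)² = (-970 - 29/204)² = (-197909/204)² = 39167972281/41616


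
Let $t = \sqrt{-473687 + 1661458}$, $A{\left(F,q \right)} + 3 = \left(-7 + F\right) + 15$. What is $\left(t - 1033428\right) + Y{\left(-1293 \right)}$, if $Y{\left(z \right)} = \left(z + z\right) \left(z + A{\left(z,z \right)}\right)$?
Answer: $5641038 + \sqrt{1187771} \approx 5.6421 \cdot 10^{6}$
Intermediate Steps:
$A{\left(F,q \right)} = 5 + F$ ($A{\left(F,q \right)} = -3 + \left(\left(-7 + F\right) + 15\right) = -3 + \left(8 + F\right) = 5 + F$)
$Y{\left(z \right)} = 2 z \left(5 + 2 z\right)$ ($Y{\left(z \right)} = \left(z + z\right) \left(z + \left(5 + z\right)\right) = 2 z \left(5 + 2 z\right)$)
$t = \sqrt{1187771} \approx 1089.8$
$\left(t - 1033428\right) + Y{\left(-1293 \right)} = \left(\sqrt{1187771} - 1033428\right) + 2 \left(-1293\right) \left(5 + 2 \left(-1293\right)\right) = \left(-1033428 + \sqrt{1187771}\right) + 2 \left(-1293\right) \left(5 - 2586\right) = \left(-1033428 + \sqrt{1187771}\right) + 2 \left(-1293\right) \left(-2581\right) = \left(-1033428 + \sqrt{1187771}\right) + 6674466 = 5641038 + \sqrt{1187771}$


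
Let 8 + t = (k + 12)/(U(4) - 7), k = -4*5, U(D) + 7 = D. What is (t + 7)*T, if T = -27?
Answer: 27/5 ≈ 5.4000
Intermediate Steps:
U(D) = -7 + D
k = -20
t = -36/5 (t = -8 + (-20 + 12)/((-7 + 4) - 7) = -8 - 8/(-3 - 7) = -8 - 8/(-10) = -8 - 8*(-⅒) = -8 + ⅘ = -36/5 ≈ -7.2000)
(t + 7)*T = (-36/5 + 7)*(-27) = -⅕*(-27) = 27/5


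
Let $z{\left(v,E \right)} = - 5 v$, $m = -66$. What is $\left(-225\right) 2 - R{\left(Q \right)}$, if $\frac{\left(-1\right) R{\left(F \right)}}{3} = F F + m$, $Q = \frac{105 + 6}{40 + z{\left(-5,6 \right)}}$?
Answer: $- \frac{2700837}{4225} \approx -639.25$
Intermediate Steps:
$Q = \frac{111}{65}$ ($Q = \frac{105 + 6}{40 - -25} = \frac{111}{40 + 25} = \frac{111}{65} \approx 1.7077$)
$R{\left(F \right)} = 198 - 3 F^{2}$ ($R{\left(F \right)} = - 3 \left(F F - 66\right) = - 3 \left(F^{2} - 66\right) = - 3 \left(-66 + F^{2}\right) = 198 - 3 F^{2}$)
$\left(-225\right) 2 - R{\left(Q \right)} = \left(-225\right) 2 - \left(198 - 3 \left(\frac{111}{65}\right)^{2}\right) = -450 - \left(198 - \frac{36963}{4225}\right) = -450 - \frac{799587}{4225} = - \frac{2700837}{4225}$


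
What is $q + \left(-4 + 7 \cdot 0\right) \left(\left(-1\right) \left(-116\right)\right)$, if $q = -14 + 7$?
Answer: $-471$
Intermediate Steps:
$q = -7$
$q + \left(-4 + 7 \cdot 0\right) \left(\left(-1\right) \left(-116\right)\right) = -7 + \left(-4 + 7 \cdot 0\right) \left(\left(-1\right) \left(-116\right)\right) = -7 + \left(-4 + 0\right) 116 = -7 - 464 = -471$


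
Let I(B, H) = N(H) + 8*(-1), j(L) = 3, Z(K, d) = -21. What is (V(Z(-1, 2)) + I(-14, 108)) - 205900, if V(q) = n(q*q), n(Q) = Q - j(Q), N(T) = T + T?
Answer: -205254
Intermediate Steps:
N(T) = 2*T
n(Q) = -3 + Q (n(Q) = Q - 1*3 = Q - 3 = -3 + Q)
V(q) = -3 + q² (V(q) = -3 + q*q = -3 + q²)
I(B, H) = -8 + 2*H (I(B, H) = 2*H + 8*(-1) = 2*H - 8 = -8 + 2*H)
(V(Z(-1, 2)) + I(-14, 108)) - 205900 = ((-3 + (-21)²) + (-8 + 2*108)) - 205900 = ((-3 + 441) + (-8 + 216)) - 205900 = (438 + 208) - 205900 = 646 - 205900 = -205254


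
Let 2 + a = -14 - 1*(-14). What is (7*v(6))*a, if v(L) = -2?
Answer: 28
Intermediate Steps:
a = -2 (a = -2 + (-14 - 1*(-14)) = -2 + (-14 + 14) = -2 + 0 = -2)
(7*v(6))*a = (7*(-2))*(-2) = -14*(-2) = 28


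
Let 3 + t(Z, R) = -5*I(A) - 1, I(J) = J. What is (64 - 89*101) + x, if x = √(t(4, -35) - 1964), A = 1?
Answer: -8925 + I*√1973 ≈ -8925.0 + 44.418*I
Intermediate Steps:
t(Z, R) = -9 (t(Z, R) = -3 + (-5*1 - 1) = -3 + (-5 - 1) = -3 - 6 = -9)
x = I*√1973 (x = √(-9 - 1964) = √(-1973) = I*√1973 ≈ 44.418*I)
(64 - 89*101) + x = (64 - 89*101) + I*√1973 = (64 - 8989) + I*√1973 = -8925 + I*√1973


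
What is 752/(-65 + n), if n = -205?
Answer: -376/135 ≈ -2.7852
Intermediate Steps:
752/(-65 + n) = 752/(-65 - 205) = 752/(-270) = 752*(-1/270) = -376/135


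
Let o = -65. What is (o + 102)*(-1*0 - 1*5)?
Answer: -185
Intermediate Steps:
(o + 102)*(-1*0 - 1*5) = (-65 + 102)*(-1*0 - 1*5) = 37*(0 - 5) = 37*(-5) = -185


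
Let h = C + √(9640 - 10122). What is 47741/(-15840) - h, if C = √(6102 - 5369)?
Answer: -47741/15840 - √733 - I*√482 ≈ -30.088 - 21.954*I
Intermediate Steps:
C = √733 ≈ 27.074
h = √733 + I*√482 (h = √733 + √(9640 - 10122) = √733 + √(-482) = √733 + I*√482 ≈ 27.074 + 21.954*I)
47741/(-15840) - h = 47741/(-15840) - (√733 + I*√482) = 47741*(-1/15840) + (-√733 - I*√482) = -47741/15840 + (-√733 - I*√482) = -47741/15840 - √733 - I*√482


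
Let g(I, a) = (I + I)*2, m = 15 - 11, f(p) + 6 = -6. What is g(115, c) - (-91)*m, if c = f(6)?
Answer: 824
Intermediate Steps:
f(p) = -12 (f(p) = -6 - 6 = -12)
c = -12
m = 4
g(I, a) = 4*I (g(I, a) = (2*I)*2 = 4*I)
g(115, c) - (-91)*m = 4*115 - (-91)*4 = 460 - 1*(-364) = 460 + 364 = 824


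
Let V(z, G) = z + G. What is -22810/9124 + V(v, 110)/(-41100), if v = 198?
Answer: -51529/20550 ≈ -2.5075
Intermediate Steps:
V(z, G) = G + z
-22810/9124 + V(v, 110)/(-41100) = -22810/9124 + (110 + 198)/(-41100) = -22810*1/9124 + 308*(-1/41100) = -5/2 - 77/10275 = -51529/20550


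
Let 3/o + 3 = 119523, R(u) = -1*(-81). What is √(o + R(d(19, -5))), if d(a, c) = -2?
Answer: √8035332090/9960 ≈ 9.0000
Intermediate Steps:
R(u) = 81
o = 1/39840 (o = 3/(-3 + 119523) = 3/119520 = 3*(1/119520) = 1/39840 ≈ 2.5100e-5)
√(o + R(d(19, -5))) = √(1/39840 + 81) = √(3227041/39840) = √8035332090/9960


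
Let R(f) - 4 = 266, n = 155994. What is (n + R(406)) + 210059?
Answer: 366323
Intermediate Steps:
R(f) = 270 (R(f) = 4 + 266 = 270)
(n + R(406)) + 210059 = (155994 + 270) + 210059 = 156264 + 210059 = 366323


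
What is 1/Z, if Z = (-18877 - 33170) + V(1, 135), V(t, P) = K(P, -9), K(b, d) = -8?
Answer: -1/52055 ≈ -1.9210e-5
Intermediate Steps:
V(t, P) = -8
Z = -52055 (Z = (-18877 - 33170) - 8 = -52047 - 8 = -52055)
1/Z = 1/(-52055) = -1/52055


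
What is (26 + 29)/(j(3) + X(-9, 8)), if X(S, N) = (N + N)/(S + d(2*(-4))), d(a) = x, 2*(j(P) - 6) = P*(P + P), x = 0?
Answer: 495/119 ≈ 4.1597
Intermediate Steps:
j(P) = 6 + P² (j(P) = 6 + (P*(P + P))/2 = 6 + (P*(2*P))/2 = 6 + (2*P²)/2 = 6 + P²)
d(a) = 0
X(S, N) = 2*N/S (X(S, N) = (N + N)/(S + 0) = (2*N)/S = 2*N/S)
(26 + 29)/(j(3) + X(-9, 8)) = (26 + 29)/((6 + 3²) + 2*8/(-9)) = 55/((6 + 9) + 2*8*(-⅑)) = 55/(15 - 16/9) = 55/(119/9) = 55*(9/119) = 495/119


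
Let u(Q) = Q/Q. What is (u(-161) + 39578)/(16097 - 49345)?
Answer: -39579/33248 ≈ -1.1904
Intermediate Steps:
u(Q) = 1
(u(-161) + 39578)/(16097 - 49345) = (1 + 39578)/(16097 - 49345) = 39579/(-33248) = 39579*(-1/33248) = -39579/33248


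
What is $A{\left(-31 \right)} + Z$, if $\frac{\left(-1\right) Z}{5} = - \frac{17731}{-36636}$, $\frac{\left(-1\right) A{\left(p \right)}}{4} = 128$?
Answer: $- \frac{18846287}{36636} \approx -514.42$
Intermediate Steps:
$A{\left(p \right)} = -512$ ($A{\left(p \right)} = \left(-4\right) 128 = -512$)
$Z = - \frac{88655}{36636}$ ($Z = - 5 \left(- \frac{17731}{-36636}\right) = - 5 \left(\left(-17731\right) \left(- \frac{1}{36636}\right)\right) = \left(-5\right) \frac{17731}{36636} = - \frac{88655}{36636} \approx -2.4199$)
$A{\left(-31 \right)} + Z = -512 - \frac{88655}{36636} = - \frac{18846287}{36636}$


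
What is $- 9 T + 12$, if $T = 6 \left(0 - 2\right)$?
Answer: $120$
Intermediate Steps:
$T = -12$ ($T = 6 \left(-2\right) = -12$)
$- 9 T + 12 = \left(-9\right) \left(-12\right) + 12 = 108 + 12 = 120$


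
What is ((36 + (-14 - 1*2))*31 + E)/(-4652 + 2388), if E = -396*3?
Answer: 71/283 ≈ 0.25088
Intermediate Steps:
E = -1188 (E = -44*27 = -1188)
((36 + (-14 - 1*2))*31 + E)/(-4652 + 2388) = ((36 + (-14 - 1*2))*31 - 1188)/(-4652 + 2388) = ((36 + (-14 - 2))*31 - 1188)/(-2264) = ((36 - 16)*31 - 1188)*(-1/2264) = (20*31 - 1188)*(-1/2264) = (620 - 1188)*(-1/2264) = -568*(-1/2264) = 71/283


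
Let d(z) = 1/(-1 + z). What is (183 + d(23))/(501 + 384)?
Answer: 4027/19470 ≈ 0.20683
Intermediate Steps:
(183 + d(23))/(501 + 384) = (183 + 1/(-1 + 23))/(501 + 384) = (183 + 1/22)/885 = (183 + 1/22)*(1/885) = (4027/22)*(1/885) = 4027/19470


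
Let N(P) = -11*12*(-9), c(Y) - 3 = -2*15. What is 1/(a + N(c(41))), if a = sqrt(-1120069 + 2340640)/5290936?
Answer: 335928045073152/399082517546892247 - 5290936*sqrt(135619)/13169723079047444151 ≈ 0.00084175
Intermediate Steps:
c(Y) = -27 (c(Y) = 3 - 2*15 = 3 - 30 = -27)
N(P) = 1188 (N(P) = -132*(-9) = 1188)
a = 3*sqrt(135619)/5290936 (a = sqrt(1220571)*(1/5290936) = (3*sqrt(135619))*(1/5290936) = 3*sqrt(135619)/5290936 ≈ 0.00020881)
1/(a + N(c(41))) = 1/(3*sqrt(135619)/5290936 + 1188) = 1/(1188 + 3*sqrt(135619)/5290936)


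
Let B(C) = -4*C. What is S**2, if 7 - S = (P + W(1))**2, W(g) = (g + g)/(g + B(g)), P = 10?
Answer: 519841/81 ≈ 6417.8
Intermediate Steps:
W(g) = -2/3 (W(g) = (g + g)/(g - 4*g) = (2*g)/((-3*g)) = (2*g)*(-1/(3*g)) = -2/3)
S = -721/9 (S = 7 - (10 - 2/3)**2 = 7 - (28/3)**2 = 7 - 1*784/9 = 7 - 784/9 = -721/9 ≈ -80.111)
S**2 = (-721/9)**2 = 519841/81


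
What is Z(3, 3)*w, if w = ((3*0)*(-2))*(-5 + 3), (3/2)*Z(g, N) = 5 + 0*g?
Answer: 0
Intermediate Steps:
Z(g, N) = 10/3 (Z(g, N) = 2*(5 + 0*g)/3 = 2*(5 + 0)/3 = (⅔)*5 = 10/3)
w = 0 (w = (0*(-2))*(-2) = 0*(-2) = 0)
Z(3, 3)*w = (10/3)*0 = 0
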